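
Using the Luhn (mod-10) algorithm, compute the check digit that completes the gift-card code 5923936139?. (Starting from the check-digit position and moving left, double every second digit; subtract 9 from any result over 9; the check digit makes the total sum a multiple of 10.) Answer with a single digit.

Partial digits right→left: 9 3 1 6 3 9 3 2 9 5
Double every second digit counting from the check-digit position (so the 1st, 3rd, 5th, ... of the partial from the right).
  doubled (with −9 where >9): 9 2 6 6 9 → sum 32
  kept as-is: 3 6 9 2 5 → sum 25
Total = 32 + 25 = 57.
Check digit = (10 − (57 mod 10)) mod 10 = 3.

3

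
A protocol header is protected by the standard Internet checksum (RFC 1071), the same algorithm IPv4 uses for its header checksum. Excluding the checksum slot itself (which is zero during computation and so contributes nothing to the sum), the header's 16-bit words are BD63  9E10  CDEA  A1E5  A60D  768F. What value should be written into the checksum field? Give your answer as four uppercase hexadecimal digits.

One's-complement addition (fold any carry out of bit 15 back into bit 0):
  0xBD63 + 0x9E10 = 0x15B73 → wrap carry → 0x5B74
  0x5B74 + 0xCDEA = 0x1295E → wrap carry → 0x295F
  0x295F + 0xA1E5 = 0x0CB44
  0xCB44 + 0xA60D = 0x17151 → wrap carry → 0x7152
  0x7152 + 0x768F = 0x0E7E1
One's-complement sum = 0xE7E1.
Checksum = ~0xE7E1 & 0xFFFF = 0x181E.

181E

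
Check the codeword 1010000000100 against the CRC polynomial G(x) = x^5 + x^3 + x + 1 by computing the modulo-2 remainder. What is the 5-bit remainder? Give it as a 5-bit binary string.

Modulo-2 division of 1010000000100 by 101011:
  pos 0: 101000 XOR 101011 = 000011
  pos 4: 110000 XOR 101011 = 011011
  pos 5: 110111 XOR 101011 = 011100
  pos 6: 111000 XOR 101011 = 010011
  pos 7: 100110 XOR 101011 = 001101
Remainder = 01101 (nonzero — an error is detected).

01101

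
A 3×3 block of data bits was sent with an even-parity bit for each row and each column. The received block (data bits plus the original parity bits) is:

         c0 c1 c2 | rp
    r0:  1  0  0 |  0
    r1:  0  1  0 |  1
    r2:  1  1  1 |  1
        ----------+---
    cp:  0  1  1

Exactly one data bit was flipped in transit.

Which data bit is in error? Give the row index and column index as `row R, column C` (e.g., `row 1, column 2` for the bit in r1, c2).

Recompute each row's even parity and compare to rp:
  r0: data parity 1, sent rp 0 → mismatch
  r1: data parity 1, sent rp 1 → ok
  r2: data parity 1, sent rp 1 → ok
Recompute each column's even parity and compare to cp:
  c0: data parity 0, sent cp 0 → ok
  c1: data parity 0, sent cp 1 → mismatch
  c2: data parity 1, sent cp 1 → ok
Exactly one row (r0) and one column (c1) fail → the flipped bit is at their intersection.

row 0, column 1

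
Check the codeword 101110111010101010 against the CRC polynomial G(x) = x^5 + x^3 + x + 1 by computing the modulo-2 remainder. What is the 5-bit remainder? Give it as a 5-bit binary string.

Modulo-2 division of 101110111010101010 by 101011:
  pos 0: 101110 XOR 101011 = 000101
  pos 3: 101111 XOR 101011 = 000100
  pos 6: 100010 XOR 101011 = 001001
  pos 8: 100110 XOR 101011 = 001101
  pos 10: 110110 XOR 101011 = 011101
  pos 11: 111011 XOR 101011 = 010000
  pos 12: 100000 XOR 101011 = 001011
Remainder = 01011 (nonzero — an error is detected).

01011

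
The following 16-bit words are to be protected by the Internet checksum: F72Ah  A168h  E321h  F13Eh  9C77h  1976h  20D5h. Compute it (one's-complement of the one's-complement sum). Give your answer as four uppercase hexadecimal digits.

One's-complement addition (fold any carry out of bit 15 back into bit 0):
  0xF72A + 0xA168 = 0x19892 → wrap carry → 0x9893
  0x9893 + 0xE321 = 0x17BB4 → wrap carry → 0x7BB5
  0x7BB5 + 0xF13E = 0x16CF3 → wrap carry → 0x6CF4
  0x6CF4 + 0x9C77 = 0x1096B → wrap carry → 0x096C
  0x096C + 0x1976 = 0x022E2
  0x22E2 + 0x20D5 = 0x043B7
One's-complement sum = 0x43B7.
Checksum = ~0x43B7 & 0xFFFF = 0xBC48.

BC48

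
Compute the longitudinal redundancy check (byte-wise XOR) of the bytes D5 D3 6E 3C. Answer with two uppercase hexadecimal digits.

54

XOR the bytes together:
  start with 0xD5
  0xD5 ⊕ 0xD3 = 0x06
  0x06 ⊕ 0x6E = 0x68
  0x68 ⊕ 0x3C = 0x54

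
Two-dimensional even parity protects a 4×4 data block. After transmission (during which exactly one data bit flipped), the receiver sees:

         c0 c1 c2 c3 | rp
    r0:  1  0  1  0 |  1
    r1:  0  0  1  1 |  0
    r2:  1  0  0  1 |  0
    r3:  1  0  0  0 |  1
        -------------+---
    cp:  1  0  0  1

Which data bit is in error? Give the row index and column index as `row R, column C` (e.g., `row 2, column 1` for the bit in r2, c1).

row 0, column 3

Recompute each row's even parity and compare to rp:
  r0: data parity 0, sent rp 1 → mismatch
  r1: data parity 0, sent rp 0 → ok
  r2: data parity 0, sent rp 0 → ok
  r3: data parity 1, sent rp 1 → ok
Recompute each column's even parity and compare to cp:
  c0: data parity 1, sent cp 1 → ok
  c1: data parity 0, sent cp 0 → ok
  c2: data parity 0, sent cp 0 → ok
  c3: data parity 0, sent cp 1 → mismatch
Exactly one row (r0) and one column (c3) fail → the flipped bit is at their intersection.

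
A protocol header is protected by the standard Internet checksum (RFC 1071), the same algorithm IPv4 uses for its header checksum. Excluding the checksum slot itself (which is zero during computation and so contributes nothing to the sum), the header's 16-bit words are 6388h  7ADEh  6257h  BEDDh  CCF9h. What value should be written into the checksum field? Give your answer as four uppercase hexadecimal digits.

336A

One's-complement addition (fold any carry out of bit 15 back into bit 0):
  0x6388 + 0x7ADE = 0x0DE66
  0xDE66 + 0x6257 = 0x140BD → wrap carry → 0x40BE
  0x40BE + 0xBEDD = 0x0FF9B
  0xFF9B + 0xCCF9 = 0x1CC94 → wrap carry → 0xCC95
One's-complement sum = 0xCC95.
Checksum = ~0xCC95 & 0xFFFF = 0x336A.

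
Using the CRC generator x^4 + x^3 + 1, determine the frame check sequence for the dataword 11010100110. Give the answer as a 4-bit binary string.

0110

Append 4 zeros: 110101001100000. Divide by 11001 (XOR where the leading bit is 1):
  pos 0: 11010 XOR 11001 = 00011
  pos 3: 11100 XOR 11001 = 00101
  pos 5: 10111 XOR 11001 = 01110
  pos 6: 11100 XOR 11001 = 00101
  pos 8: 10100 XOR 11001 = 01101
  pos 9: 11010 XOR 11001 = 00011
Remainder (last 4 bits) = 0110. This is the CRC / FCS.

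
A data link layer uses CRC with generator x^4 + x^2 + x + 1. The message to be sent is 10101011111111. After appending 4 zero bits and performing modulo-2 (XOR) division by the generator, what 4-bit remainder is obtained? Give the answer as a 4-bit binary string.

Append 4 zeros: 101010111111110000. Divide by 10111 (XOR where the leading bit is 1):
  pos 0: 10101 XOR 10111 = 00010
  pos 3: 10011 XOR 10111 = 00100
  pos 5: 10011 XOR 10111 = 00100
  pos 7: 10011 XOR 10111 = 00100
  pos 9: 10011 XOR 10111 = 00100
  pos 11: 10000 XOR 10111 = 00111
  pos 13: 11100 XOR 10111 = 01011
Remainder (last 4 bits) = 1011. This is the CRC / FCS.

1011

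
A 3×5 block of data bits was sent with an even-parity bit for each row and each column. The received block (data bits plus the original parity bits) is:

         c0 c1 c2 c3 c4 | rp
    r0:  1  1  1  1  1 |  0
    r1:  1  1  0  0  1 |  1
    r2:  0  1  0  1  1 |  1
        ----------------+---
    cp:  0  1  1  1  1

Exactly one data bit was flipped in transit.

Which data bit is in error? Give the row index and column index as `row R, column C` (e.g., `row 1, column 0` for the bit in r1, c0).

row 0, column 3

Recompute each row's even parity and compare to rp:
  r0: data parity 1, sent rp 0 → mismatch
  r1: data parity 1, sent rp 1 → ok
  r2: data parity 1, sent rp 1 → ok
Recompute each column's even parity and compare to cp:
  c0: data parity 0, sent cp 0 → ok
  c1: data parity 1, sent cp 1 → ok
  c2: data parity 1, sent cp 1 → ok
  c3: data parity 0, sent cp 1 → mismatch
  c4: data parity 1, sent cp 1 → ok
Exactly one row (r0) and one column (c3) fail → the flipped bit is at their intersection.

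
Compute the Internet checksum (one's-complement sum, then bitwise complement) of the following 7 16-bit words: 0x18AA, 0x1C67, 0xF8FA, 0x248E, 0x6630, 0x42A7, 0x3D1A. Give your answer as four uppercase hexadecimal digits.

One's-complement addition (fold any carry out of bit 15 back into bit 0):
  0x18AA + 0x1C67 = 0x03511
  0x3511 + 0xF8FA = 0x12E0B → wrap carry → 0x2E0C
  0x2E0C + 0x248E = 0x0529A
  0x529A + 0x6630 = 0x0B8CA
  0xB8CA + 0x42A7 = 0x0FB71
  0xFB71 + 0x3D1A = 0x1388B → wrap carry → 0x388C
One's-complement sum = 0x388C.
Checksum = ~0x388C & 0xFFFF = 0xC773.

C773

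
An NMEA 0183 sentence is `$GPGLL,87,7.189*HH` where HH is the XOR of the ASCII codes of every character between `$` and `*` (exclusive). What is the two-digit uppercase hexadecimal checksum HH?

76

XOR the ASCII codes of the payload characters:
  'G' = 0x47 → acc = 0x47
  'P' = 0x50 → acc = 0x17
  'G' = 0x47 → acc = 0x50
  'L' = 0x4C → acc = 0x1C
  'L' = 0x4C → acc = 0x50
  ',' = 0x2C → acc = 0x7C
  '8' = 0x38 → acc = 0x44
  '7' = 0x37 → acc = 0x73
  ',' = 0x2C → acc = 0x5F
  '7' = 0x37 → acc = 0x68
  '.' = 0x2E → acc = 0x46
  '1' = 0x31 → acc = 0x77
  '8' = 0x38 → acc = 0x4F
  '9' = 0x39 → acc = 0x76
Checksum = 0x76.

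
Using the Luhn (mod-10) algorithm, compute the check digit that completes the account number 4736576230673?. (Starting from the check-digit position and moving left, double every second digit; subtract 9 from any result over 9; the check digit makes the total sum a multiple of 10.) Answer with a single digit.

8

Partial digits right→left: 3 7 6 0 3 2 6 7 5 6 3 7 4
Double every second digit counting from the check-digit position (so the 1st, 3rd, 5th, ... of the partial from the right).
  doubled (with −9 where >9): 6 3 6 3 1 6 8 → sum 33
  kept as-is: 7 0 2 7 6 7 → sum 29
Total = 33 + 29 = 62.
Check digit = (10 − (62 mod 10)) mod 10 = 8.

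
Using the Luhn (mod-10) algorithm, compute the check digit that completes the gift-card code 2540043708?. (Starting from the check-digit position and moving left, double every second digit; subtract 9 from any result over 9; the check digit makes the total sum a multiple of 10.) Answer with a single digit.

Partial digits right→left: 8 0 7 3 4 0 0 4 5 2
Double every second digit counting from the check-digit position (so the 1st, 3rd, 5th, ... of the partial from the right).
  doubled (with −9 where >9): 7 5 8 0 1 → sum 21
  kept as-is: 0 3 0 4 2 → sum 9
Total = 21 + 9 = 30.
Check digit = (10 − (30 mod 10)) mod 10 = 0.

0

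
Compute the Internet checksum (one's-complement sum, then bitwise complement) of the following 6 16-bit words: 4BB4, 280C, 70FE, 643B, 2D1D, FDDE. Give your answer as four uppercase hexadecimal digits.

8C09

One's-complement addition (fold any carry out of bit 15 back into bit 0):
  0x4BB4 + 0x280C = 0x073C0
  0x73C0 + 0x70FE = 0x0E4BE
  0xE4BE + 0x643B = 0x148F9 → wrap carry → 0x48FA
  0x48FA + 0x2D1D = 0x07617
  0x7617 + 0xFDDE = 0x173F5 → wrap carry → 0x73F6
One's-complement sum = 0x73F6.
Checksum = ~0x73F6 & 0xFFFF = 0x8C09.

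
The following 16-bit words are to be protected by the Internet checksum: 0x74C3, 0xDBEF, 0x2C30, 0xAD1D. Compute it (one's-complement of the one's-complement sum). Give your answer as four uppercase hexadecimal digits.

D5FE

One's-complement addition (fold any carry out of bit 15 back into bit 0):
  0x74C3 + 0xDBEF = 0x150B2 → wrap carry → 0x50B3
  0x50B3 + 0x2C30 = 0x07CE3
  0x7CE3 + 0xAD1D = 0x12A00 → wrap carry → 0x2A01
One's-complement sum = 0x2A01.
Checksum = ~0x2A01 & 0xFFFF = 0xD5FE.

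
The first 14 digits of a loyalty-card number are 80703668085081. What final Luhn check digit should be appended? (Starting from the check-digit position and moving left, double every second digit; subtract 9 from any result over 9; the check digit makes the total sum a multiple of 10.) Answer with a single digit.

4

Partial digits right→left: 1 8 0 5 8 0 8 6 6 3 0 7 0 8
Double every second digit counting from the check-digit position (so the 1st, 3rd, 5th, ... of the partial from the right).
  doubled (with −9 where >9): 2 0 7 7 3 0 0 → sum 19
  kept as-is: 8 5 0 6 3 7 8 → sum 37
Total = 19 + 37 = 56.
Check digit = (10 − (56 mod 10)) mod 10 = 4.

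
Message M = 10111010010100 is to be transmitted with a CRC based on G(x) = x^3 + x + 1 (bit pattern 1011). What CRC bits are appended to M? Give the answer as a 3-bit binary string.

010

Append 3 zeros: 10111010010100000. Divide by 1011 (XOR where the leading bit is 1):
  pos 0: 1011 XOR 1011 = 0000
  pos 4: 1010 XOR 1011 = 0001
  pos 7: 1010 XOR 1011 = 0001
  pos 10: 1100 XOR 1011 = 0111
  pos 11: 1110 XOR 1011 = 0101
  pos 12: 1010 XOR 1011 = 0001
Remainder (last 3 bits) = 010. This is the CRC / FCS.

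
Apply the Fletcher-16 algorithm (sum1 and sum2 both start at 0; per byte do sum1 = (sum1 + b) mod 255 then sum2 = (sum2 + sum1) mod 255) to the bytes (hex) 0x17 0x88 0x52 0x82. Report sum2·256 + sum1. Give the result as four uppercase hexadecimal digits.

1D74

Running sums (mod 255):
  after byte 0 (0x17): sum1=23, sum2=23
  after byte 1 (0x88): sum1=159, sum2=182
  after byte 2 (0x52): sum1=241, sum2=168
  after byte 3 (0x82): sum1=116, sum2=29
Checksum = sum2·256 + sum1 = 29·256 + 116 = 7540 = 0x1D74.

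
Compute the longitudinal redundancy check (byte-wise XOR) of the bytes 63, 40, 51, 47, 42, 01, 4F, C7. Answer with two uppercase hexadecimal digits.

FE

XOR the bytes together:
  start with 0x63
  0x63 ⊕ 0x40 = 0x23
  0x23 ⊕ 0x51 = 0x72
  0x72 ⊕ 0x47 = 0x35
  0x35 ⊕ 0x42 = 0x77
  0x77 ⊕ 0x01 = 0x76
  0x76 ⊕ 0x4F = 0x39
  0x39 ⊕ 0xC7 = 0xFE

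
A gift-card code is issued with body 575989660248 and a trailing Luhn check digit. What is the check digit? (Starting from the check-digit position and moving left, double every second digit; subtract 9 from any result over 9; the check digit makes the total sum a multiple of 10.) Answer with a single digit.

5

Partial digits right→left: 8 4 2 0 6 6 9 8 9 5 7 5
Double every second digit counting from the check-digit position (so the 1st, 3rd, 5th, ... of the partial from the right).
  doubled (with −9 where >9): 7 4 3 9 9 5 → sum 37
  kept as-is: 4 0 6 8 5 5 → sum 28
Total = 37 + 28 = 65.
Check digit = (10 − (65 mod 10)) mod 10 = 5.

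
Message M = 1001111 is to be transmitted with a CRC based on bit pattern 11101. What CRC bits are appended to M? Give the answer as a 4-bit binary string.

Append 4 zeros: 10011110000. Divide by 11101 (XOR where the leading bit is 1):
  pos 0: 10011 XOR 11101 = 01110
  pos 1: 11101 XOR 11101 = 00000
  pos 6: 10000 XOR 11101 = 01101
Remainder (last 4 bits) = 1101. This is the CRC / FCS.

1101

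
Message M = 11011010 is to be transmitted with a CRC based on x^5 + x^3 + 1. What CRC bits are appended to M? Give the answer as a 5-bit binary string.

Append 5 zeros: 1101101000000. Divide by 101001 (XOR where the leading bit is 1):
  pos 0: 110110 XOR 101001 = 011111
  pos 1: 111111 XOR 101001 = 010110
  pos 2: 101100 XOR 101001 = 000101
  pos 5: 101000 XOR 101001 = 000001
Remainder (last 5 bits) = 00100. This is the CRC / FCS.

00100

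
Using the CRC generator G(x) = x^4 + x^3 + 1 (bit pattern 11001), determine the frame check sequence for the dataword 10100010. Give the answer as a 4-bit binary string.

0011

Append 4 zeros: 101000100000. Divide by 11001 (XOR where the leading bit is 1):
  pos 0: 10100 XOR 11001 = 01101
  pos 1: 11010 XOR 11001 = 00011
  pos 4: 11100 XOR 11001 = 00101
  pos 6: 10100 XOR 11001 = 01101
  pos 7: 11010 XOR 11001 = 00011
Remainder (last 4 bits) = 0011. This is the CRC / FCS.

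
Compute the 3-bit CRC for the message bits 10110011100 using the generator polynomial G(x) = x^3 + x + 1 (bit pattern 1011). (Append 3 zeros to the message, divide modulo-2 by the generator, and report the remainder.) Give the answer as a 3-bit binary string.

Append 3 zeros: 10110011100000. Divide by 1011 (XOR where the leading bit is 1):
  pos 0: 1011 XOR 1011 = 0000
  pos 6: 1110 XOR 1011 = 0101
  pos 7: 1010 XOR 1011 = 0001
  pos 10: 1000 XOR 1011 = 0011
Remainder (last 3 bits) = 011. This is the CRC / FCS.

011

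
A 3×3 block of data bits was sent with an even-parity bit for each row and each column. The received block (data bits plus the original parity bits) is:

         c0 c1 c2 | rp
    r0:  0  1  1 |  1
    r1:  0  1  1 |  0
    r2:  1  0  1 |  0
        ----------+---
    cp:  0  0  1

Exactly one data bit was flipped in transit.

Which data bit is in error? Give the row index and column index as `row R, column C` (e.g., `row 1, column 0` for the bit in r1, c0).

Recompute each row's even parity and compare to rp:
  r0: data parity 0, sent rp 1 → mismatch
  r1: data parity 0, sent rp 0 → ok
  r2: data parity 0, sent rp 0 → ok
Recompute each column's even parity and compare to cp:
  c0: data parity 1, sent cp 0 → mismatch
  c1: data parity 0, sent cp 0 → ok
  c2: data parity 1, sent cp 1 → ok
Exactly one row (r0) and one column (c0) fail → the flipped bit is at their intersection.

row 0, column 0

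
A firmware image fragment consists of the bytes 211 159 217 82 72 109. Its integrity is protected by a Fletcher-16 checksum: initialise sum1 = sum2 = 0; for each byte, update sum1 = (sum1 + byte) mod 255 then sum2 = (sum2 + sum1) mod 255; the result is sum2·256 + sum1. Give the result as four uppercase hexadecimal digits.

7155

Running sums (mod 255):
  after byte 0 (211): sum1=211, sum2=211
  after byte 1 (159): sum1=115, sum2=71
  after byte 2 (217): sum1=77, sum2=148
  after byte 3 (82): sum1=159, sum2=52
  after byte 4 (72): sum1=231, sum2=28
  after byte 5 (109): sum1=85, sum2=113
Checksum = sum2·256 + sum1 = 113·256 + 85 = 29013 = 0x7155.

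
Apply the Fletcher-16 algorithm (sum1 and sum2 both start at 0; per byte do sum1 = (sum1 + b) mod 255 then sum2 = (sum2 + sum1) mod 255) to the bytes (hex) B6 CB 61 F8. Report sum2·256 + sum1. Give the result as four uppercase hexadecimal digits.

F9DC

Running sums (mod 255):
  after byte 0 (B6): sum1=182, sum2=182
  after byte 1 (CB): sum1=130, sum2=57
  after byte 2 (61): sum1=227, sum2=29
  after byte 3 (F8): sum1=220, sum2=249
Checksum = sum2·256 + sum1 = 249·256 + 220 = 63964 = 0xF9DC.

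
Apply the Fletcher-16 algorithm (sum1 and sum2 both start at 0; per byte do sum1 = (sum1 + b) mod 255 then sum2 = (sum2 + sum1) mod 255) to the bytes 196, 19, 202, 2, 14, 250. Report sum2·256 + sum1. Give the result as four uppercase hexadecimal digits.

Running sums (mod 255):
  after byte 0 (196): sum1=196, sum2=196
  after byte 1 (19): sum1=215, sum2=156
  after byte 2 (202): sum1=162, sum2=63
  after byte 3 (2): sum1=164, sum2=227
  after byte 4 (14): sum1=178, sum2=150
  after byte 5 (250): sum1=173, sum2=68
Checksum = sum2·256 + sum1 = 68·256 + 173 = 17581 = 0x44AD.

44AD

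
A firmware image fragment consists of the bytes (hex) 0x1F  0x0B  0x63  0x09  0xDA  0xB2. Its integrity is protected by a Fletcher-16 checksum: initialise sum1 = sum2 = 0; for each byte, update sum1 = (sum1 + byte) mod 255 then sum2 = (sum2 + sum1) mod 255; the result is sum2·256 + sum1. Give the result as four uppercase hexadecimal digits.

Running sums (mod 255):
  after byte 0 (0x1F): sum1=31, sum2=31
  after byte 1 (0x0B): sum1=42, sum2=73
  after byte 2 (0x63): sum1=141, sum2=214
  after byte 3 (0x09): sum1=150, sum2=109
  after byte 4 (0xDA): sum1=113, sum2=222
  after byte 5 (0xB2): sum1=36, sum2=3
Checksum = sum2·256 + sum1 = 3·256 + 36 = 804 = 0x0324.

0324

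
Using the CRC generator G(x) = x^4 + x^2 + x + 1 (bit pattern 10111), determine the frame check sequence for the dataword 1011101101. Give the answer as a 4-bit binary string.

Append 4 zeros: 10111011010000. Divide by 10111 (XOR where the leading bit is 1):
  pos 0: 10111 XOR 10111 = 00000
  pos 6: 11010 XOR 10111 = 01101
  pos 7: 11010 XOR 10111 = 01101
  pos 8: 11010 XOR 10111 = 01101
  pos 9: 11010 XOR 10111 = 01101
Remainder (last 4 bits) = 1101. This is the CRC / FCS.

1101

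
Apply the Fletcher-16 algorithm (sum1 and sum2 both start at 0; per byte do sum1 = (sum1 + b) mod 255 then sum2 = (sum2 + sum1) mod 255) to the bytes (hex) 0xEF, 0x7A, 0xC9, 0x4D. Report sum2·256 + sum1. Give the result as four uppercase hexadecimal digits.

Running sums (mod 255):
  after byte 0 (0xEF): sum1=239, sum2=239
  after byte 1 (0x7A): sum1=106, sum2=90
  after byte 2 (0xC9): sum1=52, sum2=142
  after byte 3 (0x4D): sum1=129, sum2=16
Checksum = sum2·256 + sum1 = 16·256 + 129 = 4225 = 0x1081.

1081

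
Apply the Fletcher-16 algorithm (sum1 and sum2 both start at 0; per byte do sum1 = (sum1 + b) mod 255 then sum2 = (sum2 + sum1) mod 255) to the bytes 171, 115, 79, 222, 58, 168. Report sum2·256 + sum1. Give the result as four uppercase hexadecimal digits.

3E30

Running sums (mod 255):
  after byte 0 (171): sum1=171, sum2=171
  after byte 1 (115): sum1=31, sum2=202
  after byte 2 (79): sum1=110, sum2=57
  after byte 3 (222): sum1=77, sum2=134
  after byte 4 (58): sum1=135, sum2=14
  after byte 5 (168): sum1=48, sum2=62
Checksum = sum2·256 + sum1 = 62·256 + 48 = 15920 = 0x3E30.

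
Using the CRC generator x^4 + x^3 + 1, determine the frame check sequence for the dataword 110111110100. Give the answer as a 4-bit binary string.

Append 4 zeros: 1101111101000000. Divide by 11001 (XOR where the leading bit is 1):
  pos 0: 11011 XOR 11001 = 00010
  pos 3: 10111 XOR 11001 = 01110
  pos 4: 11100 XOR 11001 = 00101
  pos 6: 10110 XOR 11001 = 01111
  pos 7: 11110 XOR 11001 = 00111
  pos 9: 11100 XOR 11001 = 00101
  pos 11: 10100 XOR 11001 = 01101
Remainder (last 4 bits) = 1101. This is the CRC / FCS.

1101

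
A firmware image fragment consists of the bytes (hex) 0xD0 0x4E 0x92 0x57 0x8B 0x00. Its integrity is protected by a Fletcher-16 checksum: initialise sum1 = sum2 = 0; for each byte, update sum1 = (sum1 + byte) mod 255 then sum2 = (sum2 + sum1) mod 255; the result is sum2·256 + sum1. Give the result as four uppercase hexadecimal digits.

D394

Running sums (mod 255):
  after byte 0 (0xD0): sum1=208, sum2=208
  after byte 1 (0x4E): sum1=31, sum2=239
  after byte 2 (0x92): sum1=177, sum2=161
  after byte 3 (0x57): sum1=9, sum2=170
  after byte 4 (0x8B): sum1=148, sum2=63
  after byte 5 (0x00): sum1=148, sum2=211
Checksum = sum2·256 + sum1 = 211·256 + 148 = 54164 = 0xD394.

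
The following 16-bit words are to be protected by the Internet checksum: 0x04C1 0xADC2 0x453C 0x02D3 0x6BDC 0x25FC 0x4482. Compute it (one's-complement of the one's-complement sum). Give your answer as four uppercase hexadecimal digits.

One's-complement addition (fold any carry out of bit 15 back into bit 0):
  0x04C1 + 0xADC2 = 0x0B283
  0xB283 + 0x453C = 0x0F7BF
  0xF7BF + 0x02D3 = 0x0FA92
  0xFA92 + 0x6BDC = 0x1666E → wrap carry → 0x666F
  0x666F + 0x25FC = 0x08C6B
  0x8C6B + 0x4482 = 0x0D0ED
One's-complement sum = 0xD0ED.
Checksum = ~0xD0ED & 0xFFFF = 0x2F12.

2F12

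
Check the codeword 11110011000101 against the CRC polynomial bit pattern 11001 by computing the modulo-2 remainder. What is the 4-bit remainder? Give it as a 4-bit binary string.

Modulo-2 division of 11110011000101 by 11001:
  pos 0: 11110 XOR 11001 = 00111
  pos 2: 11101 XOR 11001 = 00100
  pos 4: 10010 XOR 11001 = 01011
  pos 5: 10110 XOR 11001 = 01111
  pos 6: 11110 XOR 11001 = 00111
  pos 8: 11110 XOR 11001 = 00111
Remainder = 1111 (nonzero — an error is detected).

1111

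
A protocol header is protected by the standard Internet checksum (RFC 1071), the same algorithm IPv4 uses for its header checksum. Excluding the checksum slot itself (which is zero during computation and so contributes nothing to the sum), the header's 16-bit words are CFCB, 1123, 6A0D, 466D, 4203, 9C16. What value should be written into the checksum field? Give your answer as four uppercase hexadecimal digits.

907C

One's-complement addition (fold any carry out of bit 15 back into bit 0):
  0xCFCB + 0x1123 = 0x0E0EE
  0xE0EE + 0x6A0D = 0x14AFB → wrap carry → 0x4AFC
  0x4AFC + 0x466D = 0x09169
  0x9169 + 0x4203 = 0x0D36C
  0xD36C + 0x9C16 = 0x16F82 → wrap carry → 0x6F83
One's-complement sum = 0x6F83.
Checksum = ~0x6F83 & 0xFFFF = 0x907C.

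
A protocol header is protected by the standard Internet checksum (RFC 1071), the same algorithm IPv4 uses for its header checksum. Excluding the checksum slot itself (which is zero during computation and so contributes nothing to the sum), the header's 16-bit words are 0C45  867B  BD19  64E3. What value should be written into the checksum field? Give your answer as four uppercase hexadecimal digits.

4B42

One's-complement addition (fold any carry out of bit 15 back into bit 0):
  0x0C45 + 0x867B = 0x092C0
  0x92C0 + 0xBD19 = 0x14FD9 → wrap carry → 0x4FDA
  0x4FDA + 0x64E3 = 0x0B4BD
One's-complement sum = 0xB4BD.
Checksum = ~0xB4BD & 0xFFFF = 0x4B42.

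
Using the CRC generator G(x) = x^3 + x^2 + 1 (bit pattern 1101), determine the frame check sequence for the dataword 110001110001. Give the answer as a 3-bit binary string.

101

Append 3 zeros: 110001110001000. Divide by 1101 (XOR where the leading bit is 1):
  pos 0: 1100 XOR 1101 = 0001
  pos 3: 1011 XOR 1101 = 0110
  pos 4: 1101 XOR 1101 = 0000
  pos 11: 1000 XOR 1101 = 0101
Remainder (last 3 bits) = 101. This is the CRC / FCS.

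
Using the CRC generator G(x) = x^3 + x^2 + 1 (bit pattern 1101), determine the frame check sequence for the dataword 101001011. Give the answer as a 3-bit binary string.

111

Append 3 zeros: 101001011000. Divide by 1101 (XOR where the leading bit is 1):
  pos 0: 1010 XOR 1101 = 0111
  pos 1: 1110 XOR 1101 = 0011
  pos 3: 1110 XOR 1101 = 0011
  pos 5: 1111 XOR 1101 = 0010
  pos 7: 1000 XOR 1101 = 0101
  pos 8: 1010 XOR 1101 = 0111
Remainder (last 3 bits) = 111. This is the CRC / FCS.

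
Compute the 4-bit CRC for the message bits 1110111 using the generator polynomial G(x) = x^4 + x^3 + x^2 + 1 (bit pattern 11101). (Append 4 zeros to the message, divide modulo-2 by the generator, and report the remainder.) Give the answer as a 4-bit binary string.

1010

Append 4 zeros: 11101110000. Divide by 11101 (XOR where the leading bit is 1):
  pos 0: 11101 XOR 11101 = 00000
  pos 5: 11000 XOR 11101 = 00101
Remainder (last 4 bits) = 1010. This is the CRC / FCS.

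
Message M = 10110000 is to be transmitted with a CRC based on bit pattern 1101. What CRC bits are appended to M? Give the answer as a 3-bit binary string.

110

Append 3 zeros: 10110000000. Divide by 1101 (XOR where the leading bit is 1):
  pos 0: 1011 XOR 1101 = 0110
  pos 1: 1100 XOR 1101 = 0001
  pos 4: 1000 XOR 1101 = 0101
  pos 5: 1010 XOR 1101 = 0111
  pos 6: 1110 XOR 1101 = 0011
Remainder (last 3 bits) = 110. This is the CRC / FCS.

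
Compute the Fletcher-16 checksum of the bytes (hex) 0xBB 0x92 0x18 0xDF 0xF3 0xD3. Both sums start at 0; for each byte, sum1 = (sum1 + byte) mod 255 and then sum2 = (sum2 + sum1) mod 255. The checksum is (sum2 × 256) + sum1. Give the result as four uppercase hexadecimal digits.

FE0E

Running sums (mod 255):
  after byte 0 (0xBB): sum1=187, sum2=187
  after byte 1 (0x92): sum1=78, sum2=10
  after byte 2 (0x18): sum1=102, sum2=112
  after byte 3 (0xDF): sum1=70, sum2=182
  after byte 4 (0xF3): sum1=58, sum2=240
  after byte 5 (0xD3): sum1=14, sum2=254
Checksum = sum2·256 + sum1 = 254·256 + 14 = 65038 = 0xFE0E.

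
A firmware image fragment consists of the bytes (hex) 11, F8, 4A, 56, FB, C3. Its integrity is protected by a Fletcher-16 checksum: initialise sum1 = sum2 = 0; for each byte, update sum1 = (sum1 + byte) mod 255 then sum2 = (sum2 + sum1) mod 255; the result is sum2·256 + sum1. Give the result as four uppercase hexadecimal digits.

2B6A

Running sums (mod 255):
  after byte 0 (11): sum1=17, sum2=17
  after byte 1 (F8): sum1=10, sum2=27
  after byte 2 (4A): sum1=84, sum2=111
  after byte 3 (56): sum1=170, sum2=26
  after byte 4 (FB): sum1=166, sum2=192
  after byte 5 (C3): sum1=106, sum2=43
Checksum = sum2·256 + sum1 = 43·256 + 106 = 11114 = 0x2B6A.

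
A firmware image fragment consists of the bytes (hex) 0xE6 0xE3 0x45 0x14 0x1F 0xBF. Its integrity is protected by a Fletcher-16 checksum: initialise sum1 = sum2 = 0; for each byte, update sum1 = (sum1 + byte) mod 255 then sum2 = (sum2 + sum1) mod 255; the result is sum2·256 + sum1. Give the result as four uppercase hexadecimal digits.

2C03

Running sums (mod 255):
  after byte 0 (0xE6): sum1=230, sum2=230
  after byte 1 (0xE3): sum1=202, sum2=177
  after byte 2 (0x45): sum1=16, sum2=193
  after byte 3 (0x14): sum1=36, sum2=229
  after byte 4 (0x1F): sum1=67, sum2=41
  after byte 5 (0xBF): sum1=3, sum2=44
Checksum = sum2·256 + sum1 = 44·256 + 3 = 11267 = 0x2C03.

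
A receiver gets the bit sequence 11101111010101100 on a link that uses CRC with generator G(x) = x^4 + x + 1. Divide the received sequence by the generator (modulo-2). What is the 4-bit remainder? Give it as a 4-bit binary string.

Modulo-2 division of 11101111010101100 by 10011:
  pos 0: 11101 XOR 10011 = 01110
  pos 1: 11101 XOR 10011 = 01110
  pos 2: 11101 XOR 10011 = 01110
  pos 3: 11101 XOR 10011 = 01110
  pos 4: 11100 XOR 10011 = 01111
  pos 5: 11111 XOR 10011 = 01100
  pos 6: 11000 XOR 10011 = 01011
  pos 7: 10111 XOR 10011 = 00100
  pos 9: 10001 XOR 10011 = 00010
  pos 12: 10100 XOR 10011 = 00111
Remainder = 0111 (nonzero — an error is detected).

0111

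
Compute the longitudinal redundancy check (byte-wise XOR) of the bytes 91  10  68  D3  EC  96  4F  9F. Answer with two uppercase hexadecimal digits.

XOR the bytes together:
  start with 0x91
  0x91 ⊕ 0x10 = 0x81
  0x81 ⊕ 0x68 = 0xE9
  0xE9 ⊕ 0xD3 = 0x3A
  0x3A ⊕ 0xEC = 0xD6
  0xD6 ⊕ 0x96 = 0x40
  0x40 ⊕ 0x4F = 0x0F
  0x0F ⊕ 0x9F = 0x90

90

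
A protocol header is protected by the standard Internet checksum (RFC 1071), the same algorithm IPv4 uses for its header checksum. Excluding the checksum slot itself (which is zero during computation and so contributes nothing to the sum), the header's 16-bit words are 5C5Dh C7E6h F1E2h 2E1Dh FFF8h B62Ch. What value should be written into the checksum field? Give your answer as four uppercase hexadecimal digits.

0596

One's-complement addition (fold any carry out of bit 15 back into bit 0):
  0x5C5D + 0xC7E6 = 0x12443 → wrap carry → 0x2444
  0x2444 + 0xF1E2 = 0x11626 → wrap carry → 0x1627
  0x1627 + 0x2E1D = 0x04444
  0x4444 + 0xFFF8 = 0x1443C → wrap carry → 0x443D
  0x443D + 0xB62C = 0x0FA69
One's-complement sum = 0xFA69.
Checksum = ~0xFA69 & 0xFFFF = 0x0596.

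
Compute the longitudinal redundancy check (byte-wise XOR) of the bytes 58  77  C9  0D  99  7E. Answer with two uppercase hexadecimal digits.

0C

XOR the bytes together:
  start with 0x58
  0x58 ⊕ 0x77 = 0x2F
  0x2F ⊕ 0xC9 = 0xE6
  0xE6 ⊕ 0x0D = 0xEB
  0xEB ⊕ 0x99 = 0x72
  0x72 ⊕ 0x7E = 0x0C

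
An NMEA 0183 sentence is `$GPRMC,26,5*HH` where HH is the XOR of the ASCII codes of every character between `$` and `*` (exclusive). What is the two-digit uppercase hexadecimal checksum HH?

7A

XOR the ASCII codes of the payload characters:
  'G' = 0x47 → acc = 0x47
  'P' = 0x50 → acc = 0x17
  'R' = 0x52 → acc = 0x45
  'M' = 0x4D → acc = 0x08
  'C' = 0x43 → acc = 0x4B
  ',' = 0x2C → acc = 0x67
  '2' = 0x32 → acc = 0x55
  '6' = 0x36 → acc = 0x63
  ',' = 0x2C → acc = 0x4F
  '5' = 0x35 → acc = 0x7A
Checksum = 0x7A.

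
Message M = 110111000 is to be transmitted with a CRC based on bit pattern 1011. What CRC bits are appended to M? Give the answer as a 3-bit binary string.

Append 3 zeros: 110111000000. Divide by 1011 (XOR where the leading bit is 1):
  pos 0: 1101 XOR 1011 = 0110
  pos 1: 1101 XOR 1011 = 0110
  pos 2: 1101 XOR 1011 = 0110
  pos 3: 1100 XOR 1011 = 0111
  pos 4: 1110 XOR 1011 = 0101
  pos 5: 1010 XOR 1011 = 0001
  pos 8: 1000 XOR 1011 = 0011
Remainder (last 3 bits) = 011. This is the CRC / FCS.

011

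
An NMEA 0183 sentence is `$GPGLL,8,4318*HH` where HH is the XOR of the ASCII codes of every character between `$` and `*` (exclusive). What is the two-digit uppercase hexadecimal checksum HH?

66

XOR the ASCII codes of the payload characters:
  'G' = 0x47 → acc = 0x47
  'P' = 0x50 → acc = 0x17
  'G' = 0x47 → acc = 0x50
  'L' = 0x4C → acc = 0x1C
  'L' = 0x4C → acc = 0x50
  ',' = 0x2C → acc = 0x7C
  '8' = 0x38 → acc = 0x44
  ',' = 0x2C → acc = 0x68
  '4' = 0x34 → acc = 0x5C
  '3' = 0x33 → acc = 0x6F
  '1' = 0x31 → acc = 0x5E
  '8' = 0x38 → acc = 0x66
Checksum = 0x66.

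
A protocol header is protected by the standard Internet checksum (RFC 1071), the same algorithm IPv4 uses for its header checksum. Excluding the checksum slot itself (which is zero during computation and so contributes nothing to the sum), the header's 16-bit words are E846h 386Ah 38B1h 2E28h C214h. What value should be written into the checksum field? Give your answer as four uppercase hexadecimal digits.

B660

One's-complement addition (fold any carry out of bit 15 back into bit 0):
  0xE846 + 0x386A = 0x120B0 → wrap carry → 0x20B1
  0x20B1 + 0x38B1 = 0x05962
  0x5962 + 0x2E28 = 0x0878A
  0x878A + 0xC214 = 0x1499E → wrap carry → 0x499F
One's-complement sum = 0x499F.
Checksum = ~0x499F & 0xFFFF = 0xB660.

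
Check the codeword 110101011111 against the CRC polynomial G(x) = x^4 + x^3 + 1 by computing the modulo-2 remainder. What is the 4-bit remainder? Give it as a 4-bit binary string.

0000

Modulo-2 division of 110101011111 by 11001:
  pos 0: 11010 XOR 11001 = 00011
  pos 3: 11101 XOR 11001 = 00100
  pos 5: 10011 XOR 11001 = 01010
  pos 6: 10101 XOR 11001 = 01100
  pos 7: 11001 XOR 11001 = 00000
Remainder = 0000 (zero — the frame passes the CRC check).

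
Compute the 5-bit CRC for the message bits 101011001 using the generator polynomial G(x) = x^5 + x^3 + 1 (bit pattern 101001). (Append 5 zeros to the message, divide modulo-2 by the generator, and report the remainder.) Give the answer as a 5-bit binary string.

10100

Append 5 zeros: 10101100100000. Divide by 101001 (XOR where the leading bit is 1):
  pos 0: 101011 XOR 101001 = 000010
  pos 4: 100010 XOR 101001 = 001011
  pos 6: 101100 XOR 101001 = 000101
Remainder (last 5 bits) = 10100. This is the CRC / FCS.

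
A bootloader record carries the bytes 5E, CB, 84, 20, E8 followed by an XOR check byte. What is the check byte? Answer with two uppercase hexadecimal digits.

D9

XOR the bytes together:
  start with 0x5E
  0x5E ⊕ 0xCB = 0x95
  0x95 ⊕ 0x84 = 0x11
  0x11 ⊕ 0x20 = 0x31
  0x31 ⊕ 0xE8 = 0xD9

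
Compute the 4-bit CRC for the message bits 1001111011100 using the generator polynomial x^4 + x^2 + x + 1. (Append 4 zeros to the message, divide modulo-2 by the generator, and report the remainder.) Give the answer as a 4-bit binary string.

0110

Append 4 zeros: 10011110111000000. Divide by 10111 (XOR where the leading bit is 1):
  pos 0: 10011 XOR 10111 = 00100
  pos 2: 10011 XOR 10111 = 00100
  pos 4: 10001 XOR 10111 = 00110
  pos 6: 11011 XOR 10111 = 01100
  pos 7: 11000 XOR 10111 = 01111
  pos 8: 11110 XOR 10111 = 01001
  pos 9: 10010 XOR 10111 = 00101
  pos 11: 10100 XOR 10111 = 00011
Remainder (last 4 bits) = 0110. This is the CRC / FCS.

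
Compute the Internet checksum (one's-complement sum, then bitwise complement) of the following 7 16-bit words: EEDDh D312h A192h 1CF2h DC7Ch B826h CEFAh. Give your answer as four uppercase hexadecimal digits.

One's-complement addition (fold any carry out of bit 15 back into bit 0):
  0xEEDD + 0xD312 = 0x1C1EF → wrap carry → 0xC1F0
  0xC1F0 + 0xA192 = 0x16382 → wrap carry → 0x6383
  0x6383 + 0x1CF2 = 0x08075
  0x8075 + 0xDC7C = 0x15CF1 → wrap carry → 0x5CF2
  0x5CF2 + 0xB826 = 0x11518 → wrap carry → 0x1519
  0x1519 + 0xCEFA = 0x0E413
One's-complement sum = 0xE413.
Checksum = ~0xE413 & 0xFFFF = 0x1BEC.

1BEC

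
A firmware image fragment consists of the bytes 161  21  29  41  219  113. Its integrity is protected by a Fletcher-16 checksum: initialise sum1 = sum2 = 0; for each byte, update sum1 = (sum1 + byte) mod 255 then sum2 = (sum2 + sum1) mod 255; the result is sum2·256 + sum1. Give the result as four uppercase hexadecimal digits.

Running sums (mod 255):
  after byte 0 (161): sum1=161, sum2=161
  after byte 1 (21): sum1=182, sum2=88
  after byte 2 (29): sum1=211, sum2=44
  after byte 3 (41): sum1=252, sum2=41
  after byte 4 (219): sum1=216, sum2=2
  after byte 5 (113): sum1=74, sum2=76
Checksum = sum2·256 + sum1 = 76·256 + 74 = 19530 = 0x4C4A.

4C4A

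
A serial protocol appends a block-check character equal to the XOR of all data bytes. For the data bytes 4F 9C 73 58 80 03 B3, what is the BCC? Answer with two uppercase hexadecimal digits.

XOR the bytes together:
  start with 0x4F
  0x4F ⊕ 0x9C = 0xD3
  0xD3 ⊕ 0x73 = 0xA0
  0xA0 ⊕ 0x58 = 0xF8
  0xF8 ⊕ 0x80 = 0x78
  0x78 ⊕ 0x03 = 0x7B
  0x7B ⊕ 0xB3 = 0xC8

C8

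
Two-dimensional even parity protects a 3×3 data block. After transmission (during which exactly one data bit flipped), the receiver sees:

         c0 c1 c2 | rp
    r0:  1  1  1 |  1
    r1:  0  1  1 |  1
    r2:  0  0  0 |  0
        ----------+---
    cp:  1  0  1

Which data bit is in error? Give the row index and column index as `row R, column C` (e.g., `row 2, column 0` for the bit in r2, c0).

Recompute each row's even parity and compare to rp:
  r0: data parity 1, sent rp 1 → ok
  r1: data parity 0, sent rp 1 → mismatch
  r2: data parity 0, sent rp 0 → ok
Recompute each column's even parity and compare to cp:
  c0: data parity 1, sent cp 1 → ok
  c1: data parity 0, sent cp 0 → ok
  c2: data parity 0, sent cp 1 → mismatch
Exactly one row (r1) and one column (c2) fail → the flipped bit is at their intersection.

row 1, column 2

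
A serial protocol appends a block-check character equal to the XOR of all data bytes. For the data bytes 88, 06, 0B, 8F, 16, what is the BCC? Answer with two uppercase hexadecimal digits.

1C

XOR the bytes together:
  start with 0x88
  0x88 ⊕ 0x06 = 0x8E
  0x8E ⊕ 0x0B = 0x85
  0x85 ⊕ 0x8F = 0x0A
  0x0A ⊕ 0x16 = 0x1C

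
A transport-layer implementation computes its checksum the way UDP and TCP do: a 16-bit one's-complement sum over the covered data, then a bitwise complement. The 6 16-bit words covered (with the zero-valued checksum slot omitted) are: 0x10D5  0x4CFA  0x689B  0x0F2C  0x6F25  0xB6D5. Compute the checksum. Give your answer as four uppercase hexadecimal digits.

One's-complement addition (fold any carry out of bit 15 back into bit 0):
  0x10D5 + 0x4CFA = 0x05DCF
  0x5DCF + 0x689B = 0x0C66A
  0xC66A + 0x0F2C = 0x0D596
  0xD596 + 0x6F25 = 0x144BB → wrap carry → 0x44BC
  0x44BC + 0xB6D5 = 0x0FB91
One's-complement sum = 0xFB91.
Checksum = ~0xFB91 & 0xFFFF = 0x046E.

046E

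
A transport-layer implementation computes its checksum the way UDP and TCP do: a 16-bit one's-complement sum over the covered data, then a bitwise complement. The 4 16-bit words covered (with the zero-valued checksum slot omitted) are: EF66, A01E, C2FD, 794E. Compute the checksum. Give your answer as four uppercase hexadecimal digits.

One's-complement addition (fold any carry out of bit 15 back into bit 0):
  0xEF66 + 0xA01E = 0x18F84 → wrap carry → 0x8F85
  0x8F85 + 0xC2FD = 0x15282 → wrap carry → 0x5283
  0x5283 + 0x794E = 0x0CBD1
One's-complement sum = 0xCBD1.
Checksum = ~0xCBD1 & 0xFFFF = 0x342E.

342E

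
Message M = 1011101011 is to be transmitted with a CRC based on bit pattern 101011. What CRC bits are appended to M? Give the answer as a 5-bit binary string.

Append 5 zeros: 101110101100000. Divide by 101011 (XOR where the leading bit is 1):
  pos 0: 101110 XOR 101011 = 000101
  pos 3: 101101 XOR 101011 = 000110
  pos 6: 110100 XOR 101011 = 011111
  pos 7: 111110 XOR 101011 = 010101
  pos 8: 101010 XOR 101011 = 000001
Remainder (last 5 bits) = 00010. This is the CRC / FCS.

00010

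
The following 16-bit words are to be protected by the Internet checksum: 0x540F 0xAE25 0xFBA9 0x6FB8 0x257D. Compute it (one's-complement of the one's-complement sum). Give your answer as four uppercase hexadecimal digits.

6CEB

One's-complement addition (fold any carry out of bit 15 back into bit 0):
  0x540F + 0xAE25 = 0x10234 → wrap carry → 0x0235
  0x0235 + 0xFBA9 = 0x0FDDE
  0xFDDE + 0x6FB8 = 0x16D96 → wrap carry → 0x6D97
  0x6D97 + 0x257D = 0x09314
One's-complement sum = 0x9314.
Checksum = ~0x9314 & 0xFFFF = 0x6CEB.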